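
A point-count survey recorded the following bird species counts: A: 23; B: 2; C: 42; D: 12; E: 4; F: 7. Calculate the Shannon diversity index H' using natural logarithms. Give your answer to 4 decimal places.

1.3946

Total N = 23+2+42+12+4+7 = 90, so the proportions are 0.255556, 0.022222, 0.466667, 0.133333, 0.044444, 0.077778 (working shown to 6 dp, full precision carried).
Each pᵢ ln pᵢ term: 0.255556×(-1.364315)=-0.348658, 0.022222×(-3.806662)=-0.084592, 0.466667×(-0.762140)=-0.355665, 0.133333×(-2.014903)=-0.268654, 0.044444×(-3.113515)=-0.138378, 0.077778×(-2.553900)=-0.198637.
Sum = -1.394585, so H' = 1.3946.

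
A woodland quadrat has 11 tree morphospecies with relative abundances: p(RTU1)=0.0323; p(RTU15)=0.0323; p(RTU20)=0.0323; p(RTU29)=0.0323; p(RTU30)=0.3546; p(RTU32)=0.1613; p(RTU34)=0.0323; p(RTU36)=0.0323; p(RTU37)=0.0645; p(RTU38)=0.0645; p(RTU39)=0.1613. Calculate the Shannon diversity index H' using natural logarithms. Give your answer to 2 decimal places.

Each pᵢ ln pᵢ term (working shown to 4 dp, full precision carried): 0.0323×(-3.4327)=-0.1109, 0.0323×(-3.4327)=-0.1109, 0.0323×(-3.4327)=-0.1109, 0.0323×(-3.4327)=-0.1109, 0.3546×(-1.0368)=-0.3676, 0.1613×(-1.8245)=-0.2943, 0.0323×(-3.4327)=-0.1109, 0.0323×(-3.4327)=-0.1109, 0.0645×(-2.7411)=-0.1768, 0.0645×(-2.7411)=-0.1768, 0.1613×(-1.8245)=-0.2943.
Sum = -1.9751, so H' = 1.98.

1.98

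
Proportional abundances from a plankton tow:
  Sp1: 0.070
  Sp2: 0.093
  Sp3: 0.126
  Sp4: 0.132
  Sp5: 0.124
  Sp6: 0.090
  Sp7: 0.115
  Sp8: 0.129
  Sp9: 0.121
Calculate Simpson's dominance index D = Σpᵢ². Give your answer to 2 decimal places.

0.11

D = 0.07² + 0.093² + 0.126² + 0.132² + 0.124² + 0.09² + 0.115² + 0.129² + 0.121² = 0.0049 + 0.0086 + 0.0159 + 0.0174 + 0.0154 + 0.0081 + 0.0132 + 0.0166 + 0.0146 = 0.1148 (working shown to 4 dp, full precision carried).
To 2 decimal places, D = 0.11.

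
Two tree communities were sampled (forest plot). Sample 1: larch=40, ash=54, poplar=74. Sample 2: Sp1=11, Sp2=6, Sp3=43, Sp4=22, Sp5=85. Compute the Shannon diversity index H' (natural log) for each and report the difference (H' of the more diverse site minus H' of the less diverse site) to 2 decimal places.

0.19

Sample 1: N=168, proportions 0.2381, 0.32143, 0.44048, giving H' = 1.06765 (working shown to 5 dp, full precision carried).
Sample 2: N=167, proportions 0.06587, 0.03593, 0.25749, 0.13174, 0.50898, giving H' = 1.25879.
Difference = |1.06765 − 1.25879| = 0.19114, i.e. 0.19 to 2 decimal places.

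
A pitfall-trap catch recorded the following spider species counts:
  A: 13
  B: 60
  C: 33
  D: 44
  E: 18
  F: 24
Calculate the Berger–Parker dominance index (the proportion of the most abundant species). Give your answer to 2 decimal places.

0.31

Total N = 13+60+33+44+18+24 = 192, so the proportions are 0.0677, 0.3125, 0.1719, 0.2292, 0.0938, 0.125 (working shown to 4 dp, full precision carried).
The largest proportion is 0.3125, i.e. d = 0.31 to 2 decimal places.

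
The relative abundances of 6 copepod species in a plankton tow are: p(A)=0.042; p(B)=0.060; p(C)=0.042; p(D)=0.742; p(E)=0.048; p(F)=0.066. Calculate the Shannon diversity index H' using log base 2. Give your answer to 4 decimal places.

Each pᵢ log₂ pᵢ term (working shown to 6 dp, full precision carried): 0.042×(-4.573467)=-0.192086, 0.06×(-4.058894)=-0.243534, 0.042×(-4.573467)=-0.192086, 0.742×(-0.430509)=-0.319438, 0.048×(-4.380822)=-0.210279, 0.066×(-3.921390)=-0.258812.
Sum = -1.416234, so H' = 1.4162.

1.4162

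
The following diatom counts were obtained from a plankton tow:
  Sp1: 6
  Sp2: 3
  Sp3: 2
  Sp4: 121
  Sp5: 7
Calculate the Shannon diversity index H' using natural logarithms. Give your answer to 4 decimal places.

0.5507

Total N = 6+3+2+121+7 = 139, so the proportions are 0.043165, 0.021583, 0.014388, 0.870504, 0.05036 (working shown to 6 dp, full precision carried).
Each pᵢ ln pᵢ term: 0.043165×(-3.142714)=-0.135657, 0.021583×(-3.835862)=-0.082788, 0.014388×(-4.241327)=-0.061026, 0.870504×(-0.138683)=-0.120724, 0.05036×(-2.988564)=-0.150503.
Sum = -0.550699, so H' = 0.5507.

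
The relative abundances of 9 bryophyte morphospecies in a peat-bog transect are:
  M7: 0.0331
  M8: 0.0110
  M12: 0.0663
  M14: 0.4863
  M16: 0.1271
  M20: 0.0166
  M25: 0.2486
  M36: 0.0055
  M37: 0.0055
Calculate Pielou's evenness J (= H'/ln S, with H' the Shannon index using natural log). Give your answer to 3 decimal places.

H' = −Σ pᵢ ln pᵢ = −((-0.11281) + (-0.04961) + (-0.17991) + (-0.35059) + (-0.26218) + (-0.06803) + (-0.34603) + (-0.02862) + (-0.02862)) = 1.42639 (working shown to 5 dp, full precision carried).
With S = 9 species, ln S = 2.19722, so J = 1.42639/2.19722 = 0.64918, i.e. 0.649 to 3 decimal places.

0.649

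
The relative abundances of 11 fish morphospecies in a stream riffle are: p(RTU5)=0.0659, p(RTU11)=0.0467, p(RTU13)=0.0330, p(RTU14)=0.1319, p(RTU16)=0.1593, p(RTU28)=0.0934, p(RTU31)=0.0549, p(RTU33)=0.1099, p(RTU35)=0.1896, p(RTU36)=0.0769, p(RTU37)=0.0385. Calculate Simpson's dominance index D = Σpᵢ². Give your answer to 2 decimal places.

0.12

D = 0.0659² + 0.0467² + 0.033² + 0.1319² + 0.1593² + 0.0934² + 0.0549² + 0.1099² + 0.1896² + 0.0769² + 0.0385² = 0.0043 + 0.0022 + 0.0011 + 0.0174 + 0.0254 + 0.0087 + 0.0030 + 0.0121 + 0.0359 + 0.0059 + 0.0015 = 0.1175 (working shown to 4 dp, full precision carried).
To 2 decimal places, D = 0.12.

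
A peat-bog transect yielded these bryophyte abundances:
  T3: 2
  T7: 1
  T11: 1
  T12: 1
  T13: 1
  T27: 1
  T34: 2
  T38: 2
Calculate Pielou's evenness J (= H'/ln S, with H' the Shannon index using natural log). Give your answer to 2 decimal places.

Total N = 2+1+1+1+1+1+2+2 = 11, so the proportions are 0.1818, 0.0909, 0.0909, 0.0909, 0.0909, 0.0909, 0.1818, 0.1818 (working shown to 4 dp, full precision carried).
H' = −Σ pᵢ ln pᵢ = −((-0.3100) + (-0.2180) + (-0.2180) + (-0.2180) + (-0.2180) + (-0.2180) + (-0.3100) + (-0.3100)) = 2.0198.
With S = 8 species, ln S = 2.0794, so J = 2.0198/2.0794 = 0.9713, i.e. 0.97 to 2 decimal places.

0.97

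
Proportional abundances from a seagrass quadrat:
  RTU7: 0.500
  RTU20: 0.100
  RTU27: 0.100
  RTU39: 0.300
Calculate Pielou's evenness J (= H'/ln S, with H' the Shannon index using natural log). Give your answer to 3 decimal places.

H' = −Σ pᵢ ln pᵢ = −((-0.34657) + (-0.23026) + (-0.23026) + (-0.36119)) = 1.16828 (working shown to 5 dp, full precision carried).
With S = 4 species, ln S = 1.38629, so J = 1.16828/1.38629 = 0.84274, i.e. 0.843 to 3 decimal places.

0.843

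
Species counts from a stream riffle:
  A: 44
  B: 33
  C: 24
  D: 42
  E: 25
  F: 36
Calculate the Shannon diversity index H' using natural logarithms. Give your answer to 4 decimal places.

Total N = 44+33+24+42+25+36 = 204, so the proportions are 0.215686, 0.161765, 0.117647, 0.205882, 0.122549, 0.176471 (working shown to 6 dp, full precision carried).
Each pᵢ ln pᵢ term: 0.215686×(-1.533930)=-0.330848, 0.161765×(-1.821612)=-0.294673, 0.117647×(-2.140066)=-0.251772, 0.205882×(-1.580450)=-0.325387, 0.122549×(-2.099244)=-0.257260, 0.176471×(-1.734601)=-0.306106.
Sum = -1.766046, so H' = 1.7660.

1.7660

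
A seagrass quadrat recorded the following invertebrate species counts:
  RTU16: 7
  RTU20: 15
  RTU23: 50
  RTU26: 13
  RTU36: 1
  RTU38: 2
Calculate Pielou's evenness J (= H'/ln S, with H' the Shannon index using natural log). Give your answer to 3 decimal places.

Total N = 7+15+50+13+1+2 = 88, so the proportions are 0.07955, 0.17045, 0.56818, 0.14773, 0.01136, 0.02273 (working shown to 5 dp, full precision carried).
H' = −Σ pᵢ ln pᵢ = −((-0.20136) + (-0.30158) + (-0.32120) + (-0.28251) + (-0.05088) + (-0.08600)) = 1.24354.
With S = 6 species, ln S = 1.79176, so J = 1.24354/1.79176 = 0.69403, i.e. 0.694 to 3 decimal places.

0.694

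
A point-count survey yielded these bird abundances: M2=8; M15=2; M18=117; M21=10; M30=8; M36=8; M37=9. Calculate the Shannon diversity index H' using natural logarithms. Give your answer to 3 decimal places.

Total N = 8+2+117+10+8+8+9 = 162, so the proportions are 0.04938, 0.01235, 0.72222, 0.06173, 0.04938, 0.04938, 0.05556 (working shown to 5 dp, full precision carried).
Each pᵢ ln pᵢ term: 0.04938×(-3.00815)=-0.14855, 0.01235×(-4.39445)=-0.05425, 0.72222×(-0.32542)=-0.23503, 0.06173×(-2.78501)=-0.17191, 0.04938×(-3.00815)=-0.14855, 0.04938×(-3.00815)=-0.14855, 0.05556×(-2.89037)=-0.16058.
Sum = -1.06742, so H' = 1.067.

1.067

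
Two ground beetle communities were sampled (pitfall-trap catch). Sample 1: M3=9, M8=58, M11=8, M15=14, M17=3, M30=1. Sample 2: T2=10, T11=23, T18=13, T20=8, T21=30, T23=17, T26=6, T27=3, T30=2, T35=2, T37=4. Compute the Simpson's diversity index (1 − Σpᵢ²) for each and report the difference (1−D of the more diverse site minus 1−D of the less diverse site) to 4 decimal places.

Sample 1: N=93, proportions 0.096774, 0.623656, 0.086022, 0.150538, 0.032258, 0.010753, giving 1−D = 0.570471 (working shown to 6 dp, full precision carried).
Sample 2: N=118, proportions 0.084746, 0.194915, 0.110169, 0.067797, 0.254237, 0.144068, 0.050847, 0.025424, 0.016949, 0.016949, 0.033898, giving 1−D = 0.847745.
Difference = |0.570471 − 0.847745| = 0.277274, i.e. 0.2773 to 4 decimal places.

0.2773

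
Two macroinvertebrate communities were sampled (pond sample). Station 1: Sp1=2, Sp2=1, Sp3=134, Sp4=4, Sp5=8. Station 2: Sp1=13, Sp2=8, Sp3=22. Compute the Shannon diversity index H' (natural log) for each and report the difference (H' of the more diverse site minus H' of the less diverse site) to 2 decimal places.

0.58

Station 1: N=149, proportions 0.0134, 0.0067, 0.8993, 0.0268, 0.0537, giving H' = 0.4410 (working shown to 4 dp, full precision carried).
Station 2: N=43, proportions 0.3023, 0.186, 0.5116, giving H' = 1.0174.
Difference = |0.4410 − 1.0174| = 0.5764, i.e. 0.58 to 2 decimal places.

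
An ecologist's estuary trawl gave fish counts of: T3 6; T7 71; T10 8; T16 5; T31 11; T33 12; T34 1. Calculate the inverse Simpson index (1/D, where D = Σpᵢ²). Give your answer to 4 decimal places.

2.3925

Total N = 6+71+8+5+11+12+1 = 114, so the proportions are 0.0526316, 0.622807, 0.0701754, 0.0438596, 0.0964912, 0.1052632, 0.0087719 (working shown to 7 dp, full precision carried).
D = 0.0526316² + 0.622807² + 0.0701754² + 0.0438596² + 0.0964912² + 0.1052632² + 0.0087719² = 0.0027701 + 0.3878886 + 0.0049246 + 0.0019237 + 0.0093106 + 0.0110803 + 0.0000769 = 0.4179748.
So 1/D = 2.392489, i.e. 2.3925 to 4 decimal places.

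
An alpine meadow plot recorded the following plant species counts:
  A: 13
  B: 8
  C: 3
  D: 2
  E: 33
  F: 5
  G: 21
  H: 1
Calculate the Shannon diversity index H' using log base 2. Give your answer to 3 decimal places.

2.366

Total N = 13+8+3+2+33+5+21+1 = 86, so the proportions are 0.15116, 0.09302, 0.03488, 0.02326, 0.38372, 0.05814, 0.24419, 0.01163 (working shown to 5 dp, full precision carried).
Each pᵢ log₂ pᵢ term: 0.15116×(-2.72583)=-0.41204, 0.09302×(-3.42626)=-0.31872, 0.03488×(-4.84130)=-0.16888, 0.02326×(-5.42626)=-0.12619, 0.38372×(-1.38187)=-0.53025, 0.05814×(-4.10434)=-0.23862, 0.24419×(-2.03395)=-0.49666, 0.01163×(-6.42626)=-0.07472.
Sum = -2.36610, so H' = 2.366.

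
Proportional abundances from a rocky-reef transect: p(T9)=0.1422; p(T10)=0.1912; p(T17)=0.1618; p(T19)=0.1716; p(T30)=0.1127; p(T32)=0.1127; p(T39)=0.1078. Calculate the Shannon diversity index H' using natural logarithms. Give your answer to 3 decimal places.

Each pᵢ ln pᵢ term (working shown to 5 dp, full precision carried): 0.1422×(-1.95052)=-0.27736, 0.1912×(-1.65444)=-0.31633, 0.1618×(-1.82139)=-0.29470, 0.1716×(-1.76259)=-0.30246, 0.1127×(-2.18303)=-0.24603, 0.1127×(-2.18303)=-0.24603, 0.1078×(-2.22748)=-0.24012.
Sum = -1.92303, so H' = 1.923.

1.923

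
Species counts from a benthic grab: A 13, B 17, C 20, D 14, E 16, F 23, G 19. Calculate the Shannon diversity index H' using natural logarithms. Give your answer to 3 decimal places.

Total N = 13+17+20+14+16+23+19 = 122, so the proportions are 0.10656, 0.13934, 0.16393, 0.11475, 0.13115, 0.18852, 0.15574 (working shown to 5 dp, full precision carried).
Each pᵢ ln pᵢ term: 0.10656×(-2.23907)=-0.23859, 0.13934×(-1.97081)=-0.27462, 0.16393×(-1.80829)=-0.29644, 0.11475×(-2.16496)=-0.24844, 0.13115×(-2.03143)=-0.26642, 0.18852×(-1.66853)=-0.31456, 0.15574×(-1.85958)=-0.28961.
Sum = -1.92867, so H' = 1.929.

1.929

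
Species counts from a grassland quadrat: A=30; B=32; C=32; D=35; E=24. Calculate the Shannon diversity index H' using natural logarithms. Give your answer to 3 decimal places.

Total N = 30+32+32+35+24 = 153, so the proportions are 0.19608, 0.20915, 0.20915, 0.22876, 0.15686 (working shown to 5 dp, full precision carried).
Each pᵢ ln pᵢ term: 0.19608×(-1.62924)=-0.31946, 0.20915×(-1.56470)=-0.32726, 0.20915×(-1.56470)=-0.32726, 0.22876×(-1.47509)=-0.33744, 0.15686×(-1.85238)=-0.29057.
Sum = -1.60198, so H' = 1.602.

1.602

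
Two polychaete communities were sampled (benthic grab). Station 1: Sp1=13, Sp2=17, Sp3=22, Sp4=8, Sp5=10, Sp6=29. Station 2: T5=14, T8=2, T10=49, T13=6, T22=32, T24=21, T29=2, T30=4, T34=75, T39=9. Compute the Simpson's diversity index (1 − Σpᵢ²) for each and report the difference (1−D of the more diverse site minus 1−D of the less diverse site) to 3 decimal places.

0.016

Station 1: N=99, proportions 0.13131, 0.17172, 0.22222, 0.08081, 0.10101, 0.29293, giving 1−D = 0.80135 (working shown to 5 dp, full precision carried).
Station 2: N=214, proportions 0.06542, 0.00935, 0.22897, 0.02804, 0.14953, 0.09813, 0.00935, 0.01869, 0.35047, 0.04206, giving 1−D = 0.78540.
Difference = |0.80135 − 0.78540| = 0.01595, i.e. 0.016 to 3 decimal places.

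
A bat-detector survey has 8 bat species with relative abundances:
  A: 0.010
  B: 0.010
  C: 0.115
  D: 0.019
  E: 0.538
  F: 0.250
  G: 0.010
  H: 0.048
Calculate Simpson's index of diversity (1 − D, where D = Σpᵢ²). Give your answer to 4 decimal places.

D = 0.01² + 0.01² + 0.115² + 0.019² + 0.538² + 0.25² + 0.01² + 0.048² = 0.000100 + 0.000100 + 0.013225 + 0.000361 + 0.289444 + 0.062500 + 0.000100 + 0.002304 = 0.368134 (working shown to 6 dp, full precision carried).
So 1 − D = 0.631866, i.e. 0.6319 to 4 decimal places.

0.6319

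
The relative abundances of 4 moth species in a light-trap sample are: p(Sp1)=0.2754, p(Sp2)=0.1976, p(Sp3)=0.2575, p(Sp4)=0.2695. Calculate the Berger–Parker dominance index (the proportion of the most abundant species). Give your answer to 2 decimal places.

The largest proportion is 0.2754, i.e. d = 0.28 to 2 decimal places.

0.28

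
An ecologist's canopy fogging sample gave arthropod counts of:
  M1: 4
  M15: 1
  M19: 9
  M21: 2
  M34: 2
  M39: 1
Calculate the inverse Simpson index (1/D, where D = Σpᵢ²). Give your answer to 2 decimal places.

Total N = 4+1+9+2+2+1 = 19, so the proportions are 0.210526, 0.052632, 0.473684, 0.105263, 0.105263, 0.052632 (working shown to 6 dp, full precision carried).
D = 0.210526² + 0.052632² + 0.473684² + 0.105263² + 0.105263² + 0.052632² = 0.044321 + 0.002770 + 0.224377 + 0.011080 + 0.011080 + 0.002770 = 0.296399.
So 1/D = 3.3738, i.e. 3.37 to 2 decimal places.

3.37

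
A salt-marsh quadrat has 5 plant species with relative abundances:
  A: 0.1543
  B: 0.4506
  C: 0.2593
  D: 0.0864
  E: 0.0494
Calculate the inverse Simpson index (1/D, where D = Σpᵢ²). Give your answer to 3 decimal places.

D = 0.1543² + 0.4506² + 0.2593² + 0.0864² + 0.0494² = 0.0238085 + 0.2030404 + 0.0672365 + 0.0074650 + 0.0024404 = 0.3039907 (working shown to 7 dp, full precision carried).
So 1/D = 3.28957, i.e. 3.290 to 3 decimal places.

3.290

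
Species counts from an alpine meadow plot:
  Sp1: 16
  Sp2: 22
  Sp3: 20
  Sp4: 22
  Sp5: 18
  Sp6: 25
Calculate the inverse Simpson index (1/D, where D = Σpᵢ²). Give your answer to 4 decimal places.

5.8799

Total N = 16+22+20+22+18+25 = 123, so the proportions are 0.1300813, 0.17886179, 0.16260163, 0.17886179, 0.14634146, 0.20325203 (working shown to 8 dp, full precision carried).
D = 0.1300813² + 0.17886179² + 0.16260163² + 0.17886179² + 0.14634146² + 0.20325203² = 0.01692114 + 0.03199154 + 0.02643929 + 0.03199154 + 0.02141582 + 0.04131139 = 0.17007073.
So 1/D = 5.879907, i.e. 5.8799 to 4 decimal places.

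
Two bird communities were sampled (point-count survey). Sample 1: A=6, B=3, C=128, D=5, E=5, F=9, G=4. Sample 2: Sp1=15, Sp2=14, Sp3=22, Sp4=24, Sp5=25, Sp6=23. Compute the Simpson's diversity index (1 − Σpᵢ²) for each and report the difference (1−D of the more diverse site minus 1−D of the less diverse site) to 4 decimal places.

Sample 1: N=160, proportions 0.0375, 0.01875, 0.8, 0.03125, 0.03125, 0.05625, 0.025, giving 1−D = 0.352500 (working shown to 6 dp, full precision carried).
Sample 2: N=123, proportions 0.121951, 0.113821, 0.178862, 0.195122, 0.203252, 0.186992, giving 1−D = 0.825831.
Difference = |0.352500 − 0.825831| = 0.473331, i.e. 0.4733 to 4 decimal places.

0.4733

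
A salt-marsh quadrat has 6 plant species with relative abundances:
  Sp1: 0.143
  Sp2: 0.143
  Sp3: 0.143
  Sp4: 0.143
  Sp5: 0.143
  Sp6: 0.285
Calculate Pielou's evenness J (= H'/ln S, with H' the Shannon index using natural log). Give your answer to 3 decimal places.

0.976

H' = −Σ pᵢ ln pᵢ = −((-0.27812) + (-0.27812) + (-0.27812) + (-0.27812) + (-0.27812) + (-0.35775)) = 1.74836 (working shown to 5 dp, full precision carried).
With S = 6 species, ln S = 1.79176, so J = 1.74836/1.79176 = 0.97578, i.e. 0.976 to 3 decimal places.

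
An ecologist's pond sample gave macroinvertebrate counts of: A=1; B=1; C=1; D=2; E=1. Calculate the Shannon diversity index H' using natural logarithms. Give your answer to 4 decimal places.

1.5607

Total N = 1+1+1+2+1 = 6, so the proportions are 0.166667, 0.166667, 0.166667, 0.333333, 0.166667 (working shown to 6 dp, full precision carried).
Each pᵢ ln pᵢ term: 0.166667×(-1.791759)=-0.298627, 0.166667×(-1.791759)=-0.298627, 0.166667×(-1.791759)=-0.298627, 0.333333×(-1.098612)=-0.366204, 0.166667×(-1.791759)=-0.298627.
Sum = -1.560710, so H' = 1.5607.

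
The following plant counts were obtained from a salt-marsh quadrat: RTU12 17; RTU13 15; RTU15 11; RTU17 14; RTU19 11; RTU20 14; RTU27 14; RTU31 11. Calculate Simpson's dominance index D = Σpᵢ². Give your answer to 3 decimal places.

0.128

Total N = 17+15+11+14+11+14+14+11 = 107, so the proportions are 0.15888, 0.14019, 0.1028, 0.13084, 0.1028, 0.13084, 0.13084, 0.1028 (working shown to 5 dp, full precision carried).
D = 0.15888² + 0.14019² + 0.1028² + 0.13084² + 0.1028² + 0.13084² + 0.13084² + 0.1028² = 0.02524 + 0.01965 + 0.01057 + 0.01712 + 0.01057 + 0.01712 + 0.01712 + 0.01057 = 0.12796.
To 3 decimal places, D = 0.128.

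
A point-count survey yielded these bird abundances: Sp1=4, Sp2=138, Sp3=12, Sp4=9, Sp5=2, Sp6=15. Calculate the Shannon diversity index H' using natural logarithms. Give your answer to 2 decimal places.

0.88

Total N = 4+138+12+9+2+15 = 180, so the proportions are 0.0222, 0.7667, 0.0667, 0.05, 0.0111, 0.0833 (working shown to 4 dp, full precision carried).
Each pᵢ ln pᵢ term: 0.0222×(-3.8067)=-0.0846, 0.7667×(-0.2657)=-0.2037, 0.0667×(-2.7081)=-0.1805, 0.05×(-2.9957)=-0.1498, 0.0111×(-4.4998)=-0.0500, 0.0833×(-2.4849)=-0.2071.
Sum = -0.8757, so H' = 0.88.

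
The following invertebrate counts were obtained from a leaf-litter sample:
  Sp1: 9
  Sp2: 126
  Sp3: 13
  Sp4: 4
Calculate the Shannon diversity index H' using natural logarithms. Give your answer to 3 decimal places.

Total N = 9+126+13+4 = 152, so the proportions are 0.05921, 0.82895, 0.08553, 0.02632 (working shown to 5 dp, full precision carried).
Each pᵢ ln pᵢ term: 0.05921×(-2.82666)=-0.16737, 0.82895×(-0.18760)=-0.15551, 0.08553×(-2.45893)=-0.21030, 0.02632×(-3.63759)=-0.09573.
Sum = -0.62891, so H' = 0.629.

0.629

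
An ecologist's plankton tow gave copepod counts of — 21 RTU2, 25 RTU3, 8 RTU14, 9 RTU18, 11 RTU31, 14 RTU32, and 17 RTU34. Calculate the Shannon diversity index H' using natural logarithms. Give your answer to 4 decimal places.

Total N = 21+25+8+9+11+14+17 = 105, so the proportions are 0.2, 0.238095, 0.07619, 0.085714, 0.104762, 0.133333, 0.161905 (working shown to 6 dp, full precision carried).
Each pᵢ ln pᵢ term: 0.2×(-1.609438)=-0.321888, 0.238095×(-1.435085)=-0.341687, 0.07619×(-2.574519)=-0.196154, 0.085714×(-2.456736)=-0.210577, 0.104762×(-2.256065)=-0.236350, 0.133333×(-2.014903)=-0.268654, 0.161905×(-1.820747)=-0.294788.
Sum = -1.870097, so H' = 1.8701.

1.8701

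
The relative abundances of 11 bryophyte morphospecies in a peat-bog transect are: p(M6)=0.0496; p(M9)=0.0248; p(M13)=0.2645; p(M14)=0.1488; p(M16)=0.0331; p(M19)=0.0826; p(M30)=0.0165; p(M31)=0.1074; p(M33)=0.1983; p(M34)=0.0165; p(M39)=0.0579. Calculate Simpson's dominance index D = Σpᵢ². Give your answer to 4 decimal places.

0.1578

D = 0.0496² + 0.0248² + 0.2645² + 0.1488² + 0.0331² + 0.0826² + 0.0165² + 0.1074² + 0.1983² + 0.0165² + 0.0579² = 0.00246016 + 0.00061504 + 0.06996025 + 0.02214144 + 0.00109561 + 0.00682276 + 0.00027225 + 0.01153476 + 0.03932289 + 0.00027225 + 0.00335241 = 0.15784982 (working shown to 8 dp, full precision carried).
To 4 decimal places, D = 0.1578.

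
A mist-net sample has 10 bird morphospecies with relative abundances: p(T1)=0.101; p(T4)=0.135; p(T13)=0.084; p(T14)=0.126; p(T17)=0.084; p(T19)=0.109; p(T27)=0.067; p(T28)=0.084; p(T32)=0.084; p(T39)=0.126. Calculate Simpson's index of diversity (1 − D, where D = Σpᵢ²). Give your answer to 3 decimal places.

D = 0.101² + 0.135² + 0.084² + 0.126² + 0.084² + 0.109² + 0.067² + 0.084² + 0.084² + 0.126² = 0.01020 + 0.01823 + 0.00706 + 0.01588 + 0.00706 + 0.01188 + 0.00449 + 0.00706 + 0.00706 + 0.01588 = 0.10477 (working shown to 5 dp, full precision carried).
So 1 − D = 0.89523, i.e. 0.895 to 3 decimal places.

0.895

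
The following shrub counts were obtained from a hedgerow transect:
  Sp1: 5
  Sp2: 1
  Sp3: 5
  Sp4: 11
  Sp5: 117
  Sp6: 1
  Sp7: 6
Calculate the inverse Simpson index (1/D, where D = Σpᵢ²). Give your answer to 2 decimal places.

Total N = 5+1+5+11+117+1+6 = 146, so the proportions are 0.03425, 0.00685, 0.03425, 0.07534, 0.80137, 0.00685, 0.0411 (working shown to 5 dp, full precision carried).
D = 0.03425² + 0.00685² + 0.03425² + 0.07534² + 0.80137² + 0.00685² + 0.0411² = 0.00117 + 0.00005 + 0.00117 + 0.00568 + 0.64219 + 0.00005 + 0.00169 = 0.65200.
So 1/D = 1.5337, i.e. 1.53 to 2 decimal places.

1.53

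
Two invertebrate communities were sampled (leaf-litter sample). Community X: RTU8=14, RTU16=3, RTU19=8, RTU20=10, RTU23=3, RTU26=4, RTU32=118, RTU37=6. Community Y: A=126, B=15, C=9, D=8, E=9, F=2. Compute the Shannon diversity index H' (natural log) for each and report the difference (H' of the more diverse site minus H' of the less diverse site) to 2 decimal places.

Community X: N=166, proportions 0.0843, 0.0181, 0.0482, 0.0602, 0.0181, 0.0241, 0.7108, 0.0361, giving H' = 1.1214 (working shown to 4 dp, full precision carried).
Community Y: N=169, proportions 0.7456, 0.0888, 0.0533, 0.0473, 0.0533, 0.0118, giving H' = 0.9431.
Difference = |1.1214 − 0.9431| = 0.1783, i.e. 0.18 to 2 decimal places.

0.18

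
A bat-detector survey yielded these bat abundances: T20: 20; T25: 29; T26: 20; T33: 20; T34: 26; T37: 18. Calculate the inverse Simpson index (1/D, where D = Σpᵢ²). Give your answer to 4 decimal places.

Total N = 20+29+20+20+26+18 = 133, so the proportions are 0.15037594, 0.21804511, 0.15037594, 0.15037594, 0.19548872, 0.13533835 (working shown to 8 dp, full precision carried).
D = 0.15037594² + 0.21804511² + 0.15037594² + 0.15037594² + 0.19548872² + 0.13533835² = 0.02261292 + 0.04754367 + 0.02261292 + 0.02261292 + 0.03821584 + 0.01831647 = 0.17191475.
So 1/D = 5.816837, i.e. 5.8168 to 4 decimal places.

5.8168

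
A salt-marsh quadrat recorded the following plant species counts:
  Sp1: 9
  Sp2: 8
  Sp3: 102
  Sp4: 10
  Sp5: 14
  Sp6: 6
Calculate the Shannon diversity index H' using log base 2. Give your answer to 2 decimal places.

Total N = 9+8+102+10+14+6 = 149, so the proportions are 0.0604, 0.0537, 0.6846, 0.0671, 0.094, 0.0403 (working shown to 4 dp, full precision carried).
Each pᵢ log₂ pᵢ term: 0.0604×(-4.0492)=-0.2446, 0.0537×(-4.2192)=-0.2265, 0.6846×(-0.5467)=-0.3743, 0.0671×(-3.8972)=-0.2616, 0.094×(-3.4118)=-0.3206, 0.0403×(-4.6342)=-0.1866.
Sum = -1.6141, so H' = 1.61.

1.61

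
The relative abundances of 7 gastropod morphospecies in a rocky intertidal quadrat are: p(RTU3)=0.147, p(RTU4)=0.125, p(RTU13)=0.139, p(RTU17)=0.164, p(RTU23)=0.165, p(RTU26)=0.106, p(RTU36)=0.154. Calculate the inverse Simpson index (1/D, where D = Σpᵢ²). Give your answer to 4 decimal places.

6.8668

D = 0.147² + 0.125² + 0.139² + 0.164² + 0.165² + 0.106² + 0.154² = 0.02160900 + 0.01562500 + 0.01932100 + 0.02689600 + 0.02722500 + 0.01123600 + 0.02371600 = 0.14562800 (working shown to 8 dp, full precision carried).
So 1/D = 6.866811, i.e. 6.8668 to 4 decimal places.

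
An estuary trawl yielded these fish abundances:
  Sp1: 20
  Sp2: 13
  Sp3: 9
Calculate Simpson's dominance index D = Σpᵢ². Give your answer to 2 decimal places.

Total N = 20+13+9 = 42, so the proportions are 0.4762, 0.3095, 0.2143 (working shown to 4 dp, full precision carried).
D = 0.4762² + 0.3095² + 0.2143² = 0.2268 + 0.0958 + 0.0459 = 0.3685.
To 2 decimal places, D = 0.37.

0.37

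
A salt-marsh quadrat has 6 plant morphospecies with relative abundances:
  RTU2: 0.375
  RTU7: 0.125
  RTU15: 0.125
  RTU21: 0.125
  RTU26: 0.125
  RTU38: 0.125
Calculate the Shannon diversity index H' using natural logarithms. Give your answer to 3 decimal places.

Each pᵢ ln pᵢ term (working shown to 5 dp, full precision carried): 0.375×(-0.98083)=-0.36781, 0.125×(-2.07944)=-0.25993, 0.125×(-2.07944)=-0.25993, 0.125×(-2.07944)=-0.25993, 0.125×(-2.07944)=-0.25993, 0.125×(-2.07944)=-0.25993.
Sum = -1.66746, so H' = 1.667.

1.667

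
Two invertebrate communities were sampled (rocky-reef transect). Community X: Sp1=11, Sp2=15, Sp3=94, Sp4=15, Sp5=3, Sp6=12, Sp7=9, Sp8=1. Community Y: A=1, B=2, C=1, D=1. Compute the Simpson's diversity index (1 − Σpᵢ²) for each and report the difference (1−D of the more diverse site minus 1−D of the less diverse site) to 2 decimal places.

Community X: N=160, proportions 0.0688, 0.0938, 0.5875, 0.0938, 0.0187, 0.075, 0.0563, 0.0063, giving 1−D = 0.6234 (working shown to 4 dp, full precision carried).
Community Y: N=5, proportions 0.2, 0.4, 0.2, 0.2, giving 1−D = 0.7200.
Difference = |0.6234 − 0.7200| = 0.0966, i.e. 0.10 to 2 decimal places.

0.10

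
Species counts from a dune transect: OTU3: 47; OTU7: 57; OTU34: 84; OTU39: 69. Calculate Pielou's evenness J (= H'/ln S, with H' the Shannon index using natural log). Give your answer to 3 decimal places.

0.983

Total N = 47+57+84+69 = 257, so the proportions are 0.18288, 0.22179, 0.32685, 0.26848 (working shown to 5 dp, full precision carried).
H' = −Σ pᵢ ln pᵢ = −((-0.31070) + (-0.33402) + (-0.36550) + (-0.35305)) = 1.36327.
With S = 4 species, ln S = 1.38629, so J = 1.36327/1.38629 = 0.98339, i.e. 0.983 to 3 decimal places.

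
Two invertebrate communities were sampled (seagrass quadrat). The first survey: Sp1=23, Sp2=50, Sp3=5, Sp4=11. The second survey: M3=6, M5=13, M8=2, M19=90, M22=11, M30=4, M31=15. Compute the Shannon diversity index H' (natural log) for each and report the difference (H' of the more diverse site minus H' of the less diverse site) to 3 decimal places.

0.146

The first survey: N=89, proportions 0.25843, 0.5618, 0.05618, 0.1236, giving H' = 1.09379 (working shown to 5 dp, full precision carried).
The second survey: N=141, proportions 0.04255, 0.0922, 0.01418, 0.6383, 0.07801, 0.02837, 0.10638, giving H' = 1.23949.
Difference = |1.09379 − 1.23949| = 0.14570, i.e. 0.146 to 3 decimal places.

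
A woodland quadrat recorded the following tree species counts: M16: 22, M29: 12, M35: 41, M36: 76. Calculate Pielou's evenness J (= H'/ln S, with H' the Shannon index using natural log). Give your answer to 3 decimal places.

Total N = 22+12+41+76 = 151, so the proportions are 0.1457, 0.07947, 0.27152, 0.50331 (working shown to 5 dp, full precision carried).
H' = −Σ pᵢ ln pᵢ = −((-0.28064) + (-0.20125) + (-0.35399) + (-0.34555)) = 1.18143.
With S = 4 species, ln S = 1.38629, so J = 1.18143/1.38629 = 0.85222, i.e. 0.852 to 3 decimal places.

0.852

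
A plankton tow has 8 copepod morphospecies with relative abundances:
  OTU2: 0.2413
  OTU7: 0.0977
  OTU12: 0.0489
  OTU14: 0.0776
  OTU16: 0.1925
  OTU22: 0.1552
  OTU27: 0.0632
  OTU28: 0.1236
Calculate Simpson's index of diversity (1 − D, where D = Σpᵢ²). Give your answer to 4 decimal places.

0.8434

D = 0.2413² + 0.0977² + 0.0489² + 0.0776² + 0.1925² + 0.1552² + 0.0632² + 0.1236² = 0.058226 + 0.009545 + 0.002391 + 0.006022 + 0.037056 + 0.024087 + 0.003994 + 0.015277 = 0.156598 (working shown to 6 dp, full precision carried).
So 1 − D = 0.843402, i.e. 0.8434 to 4 decimal places.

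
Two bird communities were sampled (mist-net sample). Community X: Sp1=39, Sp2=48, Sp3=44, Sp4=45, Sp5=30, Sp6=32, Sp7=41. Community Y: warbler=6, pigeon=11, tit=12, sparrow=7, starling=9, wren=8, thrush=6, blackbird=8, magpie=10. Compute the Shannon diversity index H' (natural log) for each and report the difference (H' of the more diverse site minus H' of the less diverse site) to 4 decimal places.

0.2365

Community X: N=279, proportions 0.139785, 0.172043, 0.157706, 0.16129, 0.107527, 0.114695, 0.146953, giving H' = 1.933374 (working shown to 6 dp, full precision carried).
Community Y: N=77, proportions 0.077922, 0.142857, 0.155844, 0.090909, 0.116883, 0.103896, 0.077922, 0.103896, 0.12987, giving H' = 2.169907.
Difference = |1.933374 − 2.169907| = 0.236533, i.e. 0.2365 to 4 decimal places.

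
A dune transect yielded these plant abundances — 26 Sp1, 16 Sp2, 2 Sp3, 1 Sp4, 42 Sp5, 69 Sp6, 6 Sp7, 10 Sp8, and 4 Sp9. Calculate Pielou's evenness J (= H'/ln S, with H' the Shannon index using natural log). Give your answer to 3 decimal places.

0.753

Total N = 26+16+2+1+42+69+6+10+4 = 176, so the proportions are 0.14773, 0.09091, 0.01136, 0.00568, 0.23864, 0.39205, 0.03409, 0.05682, 0.02273 (working shown to 5 dp, full precision carried).
H' = −Σ pᵢ ln pᵢ = −((-0.28251) + (-0.21799) + (-0.05088) + (-0.02938) + (-0.34192) + (-0.36710) + (-0.11518) + (-0.16295) + (-0.08600)) = 1.65392.
With S = 9 species, ln S = 2.19722, so J = 1.65392/2.19722 = 0.75273, i.e. 0.753 to 3 decimal places.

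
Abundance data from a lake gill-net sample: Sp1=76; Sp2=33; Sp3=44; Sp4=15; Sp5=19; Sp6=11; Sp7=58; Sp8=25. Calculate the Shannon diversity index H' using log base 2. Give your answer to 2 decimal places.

Total N = 76+33+44+15+19+11+58+25 = 281, so the proportions are 0.2705, 0.1174, 0.1566, 0.0534, 0.0676, 0.0391, 0.2064, 0.089 (working shown to 4 dp, full precision carried).
Each pᵢ log₂ pᵢ term: 0.2705×(-1.8865)=-0.5102, 0.1174×(-3.0900)=-0.3629, 0.1566×(-2.6750)=-0.4189, 0.0534×(-4.2275)=-0.2257, 0.0676×(-3.8865)=-0.2628, 0.0391×(-4.6750)=-0.1830, 0.2064×(-2.2764)=-0.4699, 0.089×(-3.4906)=-0.3105.
Sum = -2.7439, so H' = 2.74.

2.74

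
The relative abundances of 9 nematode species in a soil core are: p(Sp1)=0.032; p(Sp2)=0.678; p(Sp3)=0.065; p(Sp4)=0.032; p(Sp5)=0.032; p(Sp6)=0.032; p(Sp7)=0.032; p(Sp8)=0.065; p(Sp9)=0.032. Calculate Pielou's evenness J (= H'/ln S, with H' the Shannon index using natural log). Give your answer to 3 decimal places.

0.582

H' = −Σ pᵢ ln pᵢ = −((-0.11014) + (-0.26348) + (-0.17767) + (-0.11014) + (-0.11014) + (-0.11014) + (-0.11014) + (-0.17767) + (-0.11014)) = 1.27968 (working shown to 5 dp, full precision carried).
With S = 9 species, ln S = 2.19722, so J = 1.27968/2.19722 = 0.58241, i.e. 0.582 to 3 decimal places.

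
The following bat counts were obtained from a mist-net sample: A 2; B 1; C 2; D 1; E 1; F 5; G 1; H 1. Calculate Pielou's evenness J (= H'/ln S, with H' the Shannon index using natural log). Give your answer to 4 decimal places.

Total N = 2+1+2+1+1+5+1+1 = 14, so the proportions are 0.142857, 0.071429, 0.142857, 0.071429, 0.071429, 0.357143, 0.071429, 0.071429 (working shown to 6 dp, full precision carried).
H' = −Σ pᵢ ln pᵢ = −((-0.277987) + (-0.188504) + (-0.277987) + (-0.188504) + (-0.188504) + (-0.367721) + (-0.188504) + (-0.188504)) = 1.866216.
With S = 8 species, ln S = 2.079442, so J = 1.866216/2.079442 = 0.897460, i.e. 0.8975 to 4 decimal places.

0.8975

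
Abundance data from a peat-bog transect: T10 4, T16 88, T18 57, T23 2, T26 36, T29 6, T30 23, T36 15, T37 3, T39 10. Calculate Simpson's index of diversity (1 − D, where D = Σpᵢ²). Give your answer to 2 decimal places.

0.78

Total N = 4+88+57+2+36+6+23+15+3+10 = 244, so the proportions are 0.0164, 0.3607, 0.2336, 0.0082, 0.1475, 0.0246, 0.0943, 0.0615, 0.0123, 0.041 (working shown to 4 dp, full precision carried).
D = 0.0164² + 0.3607² + 0.2336² + 0.0082² + 0.1475² + 0.0246² + 0.0943² + 0.0615² + 0.0123² + 0.041² = 0.0003 + 0.1301 + 0.0546 + 0.0001 + 0.0218 + 0.0006 + 0.0089 + 0.0038 + 0.0002 + 0.0017 = 0.2218.
So 1 − D = 0.7782, i.e. 0.78 to 2 decimal places.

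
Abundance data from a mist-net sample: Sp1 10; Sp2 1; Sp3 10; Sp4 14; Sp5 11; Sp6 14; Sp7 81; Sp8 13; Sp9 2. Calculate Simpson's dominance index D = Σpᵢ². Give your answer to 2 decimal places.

0.31

Total N = 10+1+10+14+11+14+81+13+2 = 156, so the proportions are 0.0641, 0.0064, 0.0641, 0.0897, 0.0705, 0.0897, 0.5192, 0.0833, 0.0128 (working shown to 4 dp, full precision carried).
D = 0.0641² + 0.0064² + 0.0641² + 0.0897² + 0.0705² + 0.0897² + 0.5192² + 0.0833² + 0.0128² = 0.0041 + 0.0000 + 0.0041 + 0.0081 + 0.0050 + 0.0081 + 0.2696 + 0.0069 + 0.0002 = 0.3060.
To 2 decimal places, D = 0.31.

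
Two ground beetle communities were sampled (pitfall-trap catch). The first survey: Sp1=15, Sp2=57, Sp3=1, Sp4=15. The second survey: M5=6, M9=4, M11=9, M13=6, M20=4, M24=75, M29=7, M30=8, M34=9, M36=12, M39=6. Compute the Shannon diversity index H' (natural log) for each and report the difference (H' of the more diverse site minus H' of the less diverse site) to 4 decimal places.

0.8511

The first survey: N=88, proportions 0.170455, 0.647727, 0.011364, 0.170455, giving H' = 0.935343 (working shown to 6 dp, full precision carried).
The second survey: N=146, proportions 0.041096, 0.027397, 0.061644, 0.041096, 0.027397, 0.513699, 0.047945, 0.054795, 0.061644, 0.082192, 0.041096, giving H' = 1.786487.
Difference = |0.935343 − 1.786487| = 0.851144, i.e. 0.8511 to 4 decimal places.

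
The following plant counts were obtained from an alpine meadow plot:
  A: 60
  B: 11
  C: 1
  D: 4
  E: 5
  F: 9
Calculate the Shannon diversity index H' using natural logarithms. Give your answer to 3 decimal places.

1.106

Total N = 60+11+1+4+5+9 = 90, so the proportions are 0.66667, 0.12222, 0.01111, 0.04444, 0.05556, 0.1 (working shown to 5 dp, full precision carried).
Each pᵢ ln pᵢ term: 0.66667×(-0.40547)=-0.27031, 0.12222×(-2.10191)=-0.25690, 0.01111×(-4.49981)=-0.05000, 0.04444×(-3.11352)=-0.13838, 0.05556×(-2.89037)=-0.16058, 0.1×(-2.30259)=-0.23026.
Sum = -1.10642, so H' = 1.106.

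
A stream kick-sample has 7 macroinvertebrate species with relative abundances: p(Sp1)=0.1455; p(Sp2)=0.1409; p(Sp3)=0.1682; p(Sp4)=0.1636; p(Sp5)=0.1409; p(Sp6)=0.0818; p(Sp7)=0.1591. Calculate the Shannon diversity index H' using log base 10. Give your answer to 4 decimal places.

0.8364

Each pᵢ log₁₀ pᵢ term (working shown to 6 dp, full precision carried): 0.1455×(-0.837137)=-0.121803, 0.1409×(-0.851089)=-0.119918, 0.1682×(-0.774174)=-0.130216, 0.1636×(-0.786217)=-0.128625, 0.1409×(-0.851089)=-0.119918, 0.0818×(-1.087247)=-0.088937, 0.1591×(-0.798330)=-0.127014.
Sum = -0.836432, so H' = 0.8364.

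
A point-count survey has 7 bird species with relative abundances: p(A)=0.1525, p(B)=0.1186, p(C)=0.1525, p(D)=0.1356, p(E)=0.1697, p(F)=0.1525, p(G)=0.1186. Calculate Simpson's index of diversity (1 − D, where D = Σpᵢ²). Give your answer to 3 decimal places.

0.855

D = 0.1525² + 0.1186² + 0.1525² + 0.1356² + 0.1697² + 0.1525² + 0.1186² = 0.02326 + 0.01407 + 0.02326 + 0.01839 + 0.02880 + 0.02326 + 0.01407 = 0.14509 (working shown to 5 dp, full precision carried).
So 1 − D = 0.85491, i.e. 0.855 to 3 decimal places.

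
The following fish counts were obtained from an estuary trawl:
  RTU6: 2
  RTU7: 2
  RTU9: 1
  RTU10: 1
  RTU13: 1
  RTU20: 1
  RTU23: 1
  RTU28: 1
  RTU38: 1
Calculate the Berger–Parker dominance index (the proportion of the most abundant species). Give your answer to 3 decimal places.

0.182

Total N = 2+2+1+1+1+1+1+1+1 = 11, so the proportions are 0.18182, 0.18182, 0.09091, 0.09091, 0.09091, 0.09091, 0.09091, 0.09091, 0.09091 (working shown to 5 dp, full precision carried).
The largest proportion is 0.18182, i.e. d = 0.182 to 3 decimal places.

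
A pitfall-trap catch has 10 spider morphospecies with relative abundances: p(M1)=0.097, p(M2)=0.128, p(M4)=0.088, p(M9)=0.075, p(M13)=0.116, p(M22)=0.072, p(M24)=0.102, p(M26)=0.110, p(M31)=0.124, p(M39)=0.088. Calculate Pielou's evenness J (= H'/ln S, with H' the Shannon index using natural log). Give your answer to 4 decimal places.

H' = −Σ pᵢ ln pᵢ = −((-0.226305) + (-0.263133) + (-0.213877) + (-0.194270) + (-0.249883) + (-0.189438) + (-0.232844) + (-0.242800) + (-0.258847) + (-0.213877)) = 2.285274 (working shown to 6 dp, full precision carried).
With S = 10 species, ln S = 2.302585, so J = 2.285274/2.302585 = 0.992482, i.e. 0.9925 to 4 decimal places.

0.9925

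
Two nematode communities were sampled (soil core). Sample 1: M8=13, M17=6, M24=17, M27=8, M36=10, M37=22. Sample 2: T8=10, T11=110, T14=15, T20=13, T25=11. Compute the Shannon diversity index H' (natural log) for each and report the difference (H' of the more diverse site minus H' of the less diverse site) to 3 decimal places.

0.659

Sample 1: N=76, proportions 0.171053, 0.078947, 0.223684, 0.105263, 0.131579, 0.289474, giving H' = 1.700156 (working shown to 6 dp, full precision carried).
Sample 2: N=159, proportions 0.062893, 0.691824, 0.09434, 0.081761, 0.069182, giving H' = 1.041101.
Difference = |1.700156 − 1.041101| = 0.659055, i.e. 0.659 to 3 decimal places.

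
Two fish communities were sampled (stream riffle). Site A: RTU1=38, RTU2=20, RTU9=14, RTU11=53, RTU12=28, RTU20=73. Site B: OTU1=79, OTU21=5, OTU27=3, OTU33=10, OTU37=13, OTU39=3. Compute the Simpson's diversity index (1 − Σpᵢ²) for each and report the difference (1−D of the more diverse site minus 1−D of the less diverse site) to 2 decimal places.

0.30

Site A: N=226, proportions 0.1681, 0.0885, 0.0619, 0.2345, 0.1239, 0.323, giving 1−D = 0.7854 (working shown to 4 dp, full precision carried).
Site B: N=113, proportions 0.6991, 0.0442, 0.0265, 0.0885, 0.115, 0.0265, giving 1−D = 0.4868.
Difference = |0.7854 − 0.4868| = 0.2986, i.e. 0.30 to 2 decimal places.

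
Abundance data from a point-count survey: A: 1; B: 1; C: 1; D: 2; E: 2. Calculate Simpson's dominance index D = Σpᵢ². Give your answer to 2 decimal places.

Total N = 1+1+1+2+2 = 7, so the proportions are 0.1429, 0.1429, 0.1429, 0.2857, 0.2857 (working shown to 4 dp, full precision carried).
D = 0.1429² + 0.1429² + 0.1429² + 0.2857² + 0.2857² = 0.0204 + 0.0204 + 0.0204 + 0.0816 + 0.0816 = 0.2245.
To 2 decimal places, D = 0.22.

0.22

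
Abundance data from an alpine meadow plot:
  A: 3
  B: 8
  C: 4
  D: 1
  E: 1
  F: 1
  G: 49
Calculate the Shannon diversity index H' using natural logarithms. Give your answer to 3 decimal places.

Total N = 3+8+4+1+1+1+49 = 67, so the proportions are 0.04478, 0.1194, 0.0597, 0.01493, 0.01493, 0.01493, 0.73134 (working shown to 5 dp, full precision carried).
Each pᵢ ln pᵢ term: 0.04478×(-3.10608)=-0.13908, 0.1194×(-2.12525)=-0.25376, 0.0597×(-2.81840)=-0.16826, 0.01493×(-4.20469)=-0.06276, 0.01493×(-4.20469)=-0.06276, 0.01493×(-4.20469)=-0.06276, 0.73134×(-0.31287)=-0.22882.
Sum = -0.97819, so H' = 0.978.

0.978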